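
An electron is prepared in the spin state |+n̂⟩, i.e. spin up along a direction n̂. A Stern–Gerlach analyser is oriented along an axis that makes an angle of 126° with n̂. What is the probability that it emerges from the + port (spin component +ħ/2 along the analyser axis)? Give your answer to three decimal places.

0.206

For spin-½, the probability of finding spin-up along an axis at angle θ to the initial spin direction is cos²(θ/2); spin-down is sin²(θ/2).
θ = 126°, so P = cos²(63°) ≈ 0.206.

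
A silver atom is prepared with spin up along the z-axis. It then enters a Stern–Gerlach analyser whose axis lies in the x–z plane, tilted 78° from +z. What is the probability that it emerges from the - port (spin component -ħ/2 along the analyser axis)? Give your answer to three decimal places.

For spin-½, the probability of finding spin-up along an axis at angle θ to the initial spin direction is cos²(θ/2); spin-down is sin²(θ/2).
θ = 78°, so P = sin²(39°) ≈ 0.396.

0.396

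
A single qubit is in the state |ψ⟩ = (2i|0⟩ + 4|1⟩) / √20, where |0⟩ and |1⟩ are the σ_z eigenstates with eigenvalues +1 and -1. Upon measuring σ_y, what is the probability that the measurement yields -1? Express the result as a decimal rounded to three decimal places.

0.900

|-y⟩ = (|0⟩ - i|1⟩)/√2, so ⟨-y|ψ⟩ = (6i) / (√2·√20).
P = |6i|² / 40 = 36/40.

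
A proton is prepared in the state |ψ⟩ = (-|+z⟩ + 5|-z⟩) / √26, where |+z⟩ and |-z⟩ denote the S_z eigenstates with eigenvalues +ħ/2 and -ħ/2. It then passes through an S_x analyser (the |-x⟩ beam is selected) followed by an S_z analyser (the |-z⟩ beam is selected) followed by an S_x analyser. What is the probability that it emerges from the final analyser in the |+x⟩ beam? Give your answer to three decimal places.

0.173

First analyser (S_x): P(|-x⟩) = |⟨-x|ψ⟩|² = 36/52.
After stage 1 the state is |-x⟩; P(|-z⟩) = |⟨-z|-x⟩|² = 1/2.
After stage 2 the state is |-z⟩; P(|+x⟩) = |⟨+x|-z⟩|² = 1/2.
Joint probability = 36/52 × 1/2 × 1/2 = 0.173.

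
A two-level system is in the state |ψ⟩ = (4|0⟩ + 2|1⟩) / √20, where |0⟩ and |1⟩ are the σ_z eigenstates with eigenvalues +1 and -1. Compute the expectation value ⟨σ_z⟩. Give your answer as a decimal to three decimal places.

0.600

⟨σ_z⟩ = |a|² - |b|² divided by |a|²+|b|², with a, b the |0⟩, |1⟩ amplitudes.
= (16 - 4)/20 = 12/20.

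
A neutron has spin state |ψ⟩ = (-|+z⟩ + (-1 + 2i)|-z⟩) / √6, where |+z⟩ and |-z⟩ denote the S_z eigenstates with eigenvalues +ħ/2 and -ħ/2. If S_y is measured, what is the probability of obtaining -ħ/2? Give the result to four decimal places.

|-y⟩ = (|+z⟩ - i|-z⟩)/√2, so ⟨-y|ψ⟩ = (-3 - i) / (√2·√6).
P = |-3 - i|² / 12 = 10/12.

0.8333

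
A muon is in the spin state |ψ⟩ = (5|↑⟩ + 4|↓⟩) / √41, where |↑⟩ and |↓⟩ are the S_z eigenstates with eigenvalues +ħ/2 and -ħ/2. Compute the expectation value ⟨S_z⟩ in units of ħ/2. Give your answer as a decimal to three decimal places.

⟨σ_z⟩ = |a|² - |b|² divided by |a|²+|b|², with a, b the |↑⟩, |↓⟩ amplitudes.
= (25 - 16)/41 = 9/41.
⟨S_z⟩ = (ħ/2)·⟨σ_z⟩.

0.220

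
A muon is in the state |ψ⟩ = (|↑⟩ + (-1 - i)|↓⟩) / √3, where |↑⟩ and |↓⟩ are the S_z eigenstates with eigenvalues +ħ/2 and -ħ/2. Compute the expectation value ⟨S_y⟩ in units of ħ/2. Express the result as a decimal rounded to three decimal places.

-0.667

⟨σ_y⟩ = 2 Im(a* b)/(|a|²+|b|²) with a = 1, b = (-1 - i).
a* b = (-1 - i), so ⟨σ_y⟩ = -2/3.
⟨S_y⟩ = (ħ/2)·⟨σ_y⟩.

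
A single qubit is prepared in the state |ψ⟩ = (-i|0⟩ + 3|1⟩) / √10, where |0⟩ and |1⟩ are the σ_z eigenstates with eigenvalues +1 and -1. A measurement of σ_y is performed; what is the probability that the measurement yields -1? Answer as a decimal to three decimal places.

|-y⟩ = (|0⟩ - i|1⟩)/√2, so ⟨-y|ψ⟩ = (2i) / (√2·√10).
P = |2i|² / 20 = 4/20.

0.200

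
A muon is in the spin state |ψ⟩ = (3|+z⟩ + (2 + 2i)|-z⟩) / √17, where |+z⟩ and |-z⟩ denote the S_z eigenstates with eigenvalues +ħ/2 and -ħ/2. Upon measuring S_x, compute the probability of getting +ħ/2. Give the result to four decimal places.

0.8529

|+x⟩ = (|+z⟩ + |-z⟩)/√2, so ⟨+x|ψ⟩ = (5 + 2i) / (√2·√17).
P = |5 + 2i|² / 34 = 29/34.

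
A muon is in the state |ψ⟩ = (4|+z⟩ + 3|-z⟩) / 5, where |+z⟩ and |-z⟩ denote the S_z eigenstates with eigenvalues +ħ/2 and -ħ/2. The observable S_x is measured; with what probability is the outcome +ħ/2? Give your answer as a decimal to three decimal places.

0.980

|+x⟩ = (|+z⟩ + |-z⟩)/√2, so ⟨+x|ψ⟩ = (7) / (√2·5).
P = |7|² / 50 = 49/50.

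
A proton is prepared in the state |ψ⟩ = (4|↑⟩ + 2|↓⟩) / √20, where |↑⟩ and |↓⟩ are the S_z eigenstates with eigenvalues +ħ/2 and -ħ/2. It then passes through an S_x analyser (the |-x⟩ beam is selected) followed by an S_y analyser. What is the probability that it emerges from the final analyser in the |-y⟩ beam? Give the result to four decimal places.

0.0500

First analyser (S_x): P(|-x⟩) = |⟨-x|ψ⟩|² = 4/40.
After stage 1 the state is |-x⟩; P(|-y⟩) = |⟨-y|-x⟩|² = 1/2.
Joint probability = 4/40 × 1/2 = 0.0500.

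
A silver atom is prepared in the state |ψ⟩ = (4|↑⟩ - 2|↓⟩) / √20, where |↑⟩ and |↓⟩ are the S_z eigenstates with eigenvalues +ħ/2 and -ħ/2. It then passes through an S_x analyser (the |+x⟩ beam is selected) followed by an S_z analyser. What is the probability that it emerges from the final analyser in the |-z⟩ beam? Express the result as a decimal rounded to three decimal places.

First analyser (S_x): P(|+x⟩) = |⟨+x|ψ⟩|² = 4/40.
After stage 1 the state is |+x⟩; P(|-z⟩) = |⟨-z|+x⟩|² = 1/2.
Joint probability = 4/40 × 1/2 = 0.050.

0.050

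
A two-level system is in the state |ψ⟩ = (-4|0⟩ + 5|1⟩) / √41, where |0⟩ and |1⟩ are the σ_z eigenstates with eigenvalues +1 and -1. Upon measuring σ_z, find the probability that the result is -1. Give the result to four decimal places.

The -1 outcome corresponds to |1⟩. Its amplitude in |ψ⟩ is 5/√41.
P = |5|² / 41 = 25/41.

0.6098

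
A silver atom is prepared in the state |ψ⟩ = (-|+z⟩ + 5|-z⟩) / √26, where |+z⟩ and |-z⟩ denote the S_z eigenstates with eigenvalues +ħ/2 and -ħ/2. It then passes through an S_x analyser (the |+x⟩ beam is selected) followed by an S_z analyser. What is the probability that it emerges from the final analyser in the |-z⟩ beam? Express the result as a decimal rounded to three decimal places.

First analyser (S_x): P(|+x⟩) = |⟨+x|ψ⟩|² = 16/52.
After stage 1 the state is |+x⟩; P(|-z⟩) = |⟨-z|+x⟩|² = 1/2.
Joint probability = 16/52 × 1/2 = 0.154.

0.154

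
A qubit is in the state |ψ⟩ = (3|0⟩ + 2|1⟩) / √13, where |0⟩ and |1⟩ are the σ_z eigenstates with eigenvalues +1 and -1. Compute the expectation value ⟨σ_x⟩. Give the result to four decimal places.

⟨σ_x⟩ = 2 Re(a* b)/(|a|²+|b|²) with a = 3, b = 2.
a* b = 6, so ⟨σ_x⟩ = 12/13.

0.9231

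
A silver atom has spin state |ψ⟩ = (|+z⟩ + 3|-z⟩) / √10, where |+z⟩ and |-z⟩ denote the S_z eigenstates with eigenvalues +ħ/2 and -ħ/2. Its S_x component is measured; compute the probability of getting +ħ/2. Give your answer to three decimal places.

|+x⟩ = (|+z⟩ + |-z⟩)/√2, so ⟨+x|ψ⟩ = (4) / (√2·√10).
P = |4|² / 20 = 16/20.

0.800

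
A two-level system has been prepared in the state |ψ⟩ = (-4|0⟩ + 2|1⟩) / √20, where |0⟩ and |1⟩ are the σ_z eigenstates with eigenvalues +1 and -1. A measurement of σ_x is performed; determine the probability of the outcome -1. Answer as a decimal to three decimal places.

0.900

|-x⟩ = (|0⟩ - |1⟩)/√2, so ⟨-x|ψ⟩ = (-6) / (√2·√20).
P = |-6|² / 40 = 36/40.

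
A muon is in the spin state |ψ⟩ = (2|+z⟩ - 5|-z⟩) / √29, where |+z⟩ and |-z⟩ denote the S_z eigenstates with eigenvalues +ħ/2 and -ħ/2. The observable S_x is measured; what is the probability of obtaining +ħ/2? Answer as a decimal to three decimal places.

|+x⟩ = (|+z⟩ + |-z⟩)/√2, so ⟨+x|ψ⟩ = (-3) / (√2·√29).
P = |-3|² / 58 = 9/58.

0.155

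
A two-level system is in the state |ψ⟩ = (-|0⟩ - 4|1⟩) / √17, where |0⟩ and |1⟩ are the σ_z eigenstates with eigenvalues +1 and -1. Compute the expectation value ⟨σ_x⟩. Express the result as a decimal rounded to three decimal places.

0.471

⟨σ_x⟩ = 2 Re(a* b)/(|a|²+|b|²) with a = -1, b = -4.
a* b = 4, so ⟨σ_x⟩ = 8/17.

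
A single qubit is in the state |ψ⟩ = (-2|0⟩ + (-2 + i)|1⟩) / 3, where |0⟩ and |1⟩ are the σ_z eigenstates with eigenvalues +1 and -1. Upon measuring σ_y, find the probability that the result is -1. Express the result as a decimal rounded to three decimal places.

|-y⟩ = (|0⟩ - i|1⟩)/√2, so ⟨-y|ψ⟩ = (-3 - 2i) / (√2·3).
P = |-3 - 2i|² / 18 = 13/18.

0.722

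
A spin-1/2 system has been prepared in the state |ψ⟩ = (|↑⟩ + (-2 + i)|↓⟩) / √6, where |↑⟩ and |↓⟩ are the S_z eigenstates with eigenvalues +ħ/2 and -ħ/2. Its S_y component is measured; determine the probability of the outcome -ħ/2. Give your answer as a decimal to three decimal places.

0.333

|-y⟩ = (|↑⟩ - i|↓⟩)/√2, so ⟨-y|ψ⟩ = (-2i) / (√2·√6).
P = |-2i|² / 12 = 4/12.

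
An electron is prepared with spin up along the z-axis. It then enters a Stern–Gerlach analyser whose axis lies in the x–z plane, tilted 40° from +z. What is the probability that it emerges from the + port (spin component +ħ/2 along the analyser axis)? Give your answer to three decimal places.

For spin-½, the probability of finding spin-up along an axis at angle θ to the initial spin direction is cos²(θ/2); spin-down is sin²(θ/2).
θ = 40°, so P = cos²(20°) ≈ 0.883.

0.883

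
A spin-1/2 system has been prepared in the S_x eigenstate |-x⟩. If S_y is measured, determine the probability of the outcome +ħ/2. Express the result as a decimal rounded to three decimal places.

In the S_z basis, |-x⟩ = (|+z⟩ - |-z⟩)/√2 and |+y⟩ = (|+z⟩ + i|-z⟩)/√2.
|⟨+y|-x⟩|² = 1/2.

0.500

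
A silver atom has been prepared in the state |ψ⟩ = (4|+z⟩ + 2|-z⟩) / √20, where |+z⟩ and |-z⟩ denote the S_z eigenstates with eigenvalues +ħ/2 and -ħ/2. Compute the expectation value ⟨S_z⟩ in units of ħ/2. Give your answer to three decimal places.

0.600

⟨σ_z⟩ = |a|² - |b|² divided by |a|²+|b|², with a, b the |+z⟩, |-z⟩ amplitudes.
= (16 - 4)/20 = 12/20.
⟨S_z⟩ = (ħ/2)·⟨σ_z⟩.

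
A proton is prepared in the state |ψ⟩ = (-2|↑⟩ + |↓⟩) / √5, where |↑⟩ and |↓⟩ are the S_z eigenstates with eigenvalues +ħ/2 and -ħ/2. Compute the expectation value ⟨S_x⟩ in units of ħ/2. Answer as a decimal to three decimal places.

⟨σ_x⟩ = 2 Re(a* b)/(|a|²+|b|²) with a = -2, b = 1.
a* b = -2, so ⟨σ_x⟩ = -4/5.
⟨S_x⟩ = (ħ/2)·⟨σ_x⟩.

-0.800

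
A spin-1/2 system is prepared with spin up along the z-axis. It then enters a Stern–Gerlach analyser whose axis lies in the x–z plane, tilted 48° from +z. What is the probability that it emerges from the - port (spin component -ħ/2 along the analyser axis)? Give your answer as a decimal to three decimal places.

0.165

For spin-½, the probability of finding spin-up along an axis at angle θ to the initial spin direction is cos²(θ/2); spin-down is sin²(θ/2).
θ = 48°, so P = sin²(24°) ≈ 0.165.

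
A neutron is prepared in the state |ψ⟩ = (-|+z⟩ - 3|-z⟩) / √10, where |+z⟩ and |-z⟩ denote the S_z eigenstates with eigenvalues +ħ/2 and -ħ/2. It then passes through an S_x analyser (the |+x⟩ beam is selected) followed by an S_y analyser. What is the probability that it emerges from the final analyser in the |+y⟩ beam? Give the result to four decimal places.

0.4000

First analyser (S_x): P(|+x⟩) = |⟨+x|ψ⟩|² = 16/20.
After stage 1 the state is |+x⟩; P(|+y⟩) = |⟨+y|+x⟩|² = 1/2.
Joint probability = 16/20 × 1/2 = 0.4000.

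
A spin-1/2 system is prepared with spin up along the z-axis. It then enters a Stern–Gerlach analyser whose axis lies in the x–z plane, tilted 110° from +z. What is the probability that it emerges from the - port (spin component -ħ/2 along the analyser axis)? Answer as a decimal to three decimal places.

For spin-½, the probability of finding spin-up along an axis at angle θ to the initial spin direction is cos²(θ/2); spin-down is sin²(θ/2).
θ = 110°, so P = sin²(55°) ≈ 0.671.

0.671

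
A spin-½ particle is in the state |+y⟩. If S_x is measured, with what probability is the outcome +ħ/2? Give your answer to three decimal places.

0.500

In the S_z basis, |+y⟩ = (|↑⟩ + i|↓⟩)/√2 and |+x⟩ = (|↑⟩ + |↓⟩)/√2.
|⟨+x|+y⟩|² = 1/2.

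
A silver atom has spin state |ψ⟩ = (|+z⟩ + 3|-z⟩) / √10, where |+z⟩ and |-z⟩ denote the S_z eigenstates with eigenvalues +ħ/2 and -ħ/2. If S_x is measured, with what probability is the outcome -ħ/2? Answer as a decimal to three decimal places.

0.200

|-x⟩ = (|+z⟩ - |-z⟩)/√2, so ⟨-x|ψ⟩ = (-2) / (√2·√10).
P = |-2|² / 20 = 4/20.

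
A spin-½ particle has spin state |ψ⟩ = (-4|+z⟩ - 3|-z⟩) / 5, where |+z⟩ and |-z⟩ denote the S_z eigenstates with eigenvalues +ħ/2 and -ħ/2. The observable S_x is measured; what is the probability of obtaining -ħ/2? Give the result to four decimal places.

0.0200

|-x⟩ = (|+z⟩ - |-z⟩)/√2, so ⟨-x|ψ⟩ = (-1) / (√2·5).
P = |-1|² / 50 = 1/50.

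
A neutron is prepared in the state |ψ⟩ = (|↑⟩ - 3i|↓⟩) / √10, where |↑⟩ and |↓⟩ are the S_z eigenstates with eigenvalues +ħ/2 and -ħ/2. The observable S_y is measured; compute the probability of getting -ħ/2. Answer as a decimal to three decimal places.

0.800

|-y⟩ = (|↑⟩ - i|↓⟩)/√2, so ⟨-y|ψ⟩ = (4) / (√2·√10).
P = |4|² / 20 = 16/20.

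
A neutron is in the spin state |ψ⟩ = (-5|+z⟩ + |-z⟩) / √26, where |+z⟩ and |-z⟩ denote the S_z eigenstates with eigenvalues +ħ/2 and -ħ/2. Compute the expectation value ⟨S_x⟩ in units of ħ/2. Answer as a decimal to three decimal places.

⟨σ_x⟩ = 2 Re(a* b)/(|a|²+|b|²) with a = -5, b = 1.
a* b = -5, so ⟨σ_x⟩ = -10/26.
⟨S_x⟩ = (ħ/2)·⟨σ_x⟩.

-0.385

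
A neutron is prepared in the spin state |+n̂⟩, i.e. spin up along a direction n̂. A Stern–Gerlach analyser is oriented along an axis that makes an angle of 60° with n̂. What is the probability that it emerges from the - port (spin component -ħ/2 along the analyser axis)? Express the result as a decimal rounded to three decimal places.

For spin-½, the probability of finding spin-up along an axis at angle θ to the initial spin direction is cos²(θ/2); spin-down is sin²(θ/2).
θ = 60°, so P = sin²(30°) ≈ 0.250.

0.250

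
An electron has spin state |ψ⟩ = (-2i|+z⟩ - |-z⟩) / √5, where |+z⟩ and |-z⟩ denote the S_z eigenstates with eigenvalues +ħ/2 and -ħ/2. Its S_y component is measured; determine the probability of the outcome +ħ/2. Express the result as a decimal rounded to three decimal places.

0.100

|+y⟩ = (|+z⟩ + i|-z⟩)/√2, so ⟨+y|ψ⟩ = (-i) / (√2·√5).
P = |-i|² / 10 = 1/10.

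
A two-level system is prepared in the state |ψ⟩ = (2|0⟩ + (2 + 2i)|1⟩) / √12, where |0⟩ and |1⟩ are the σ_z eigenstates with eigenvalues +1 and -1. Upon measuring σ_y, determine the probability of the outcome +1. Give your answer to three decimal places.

|+y⟩ = (|0⟩ + i|1⟩)/√2, so ⟨+y|ψ⟩ = (4 - 2i) / (√2·√12).
P = |4 - 2i|² / 24 = 20/24.

0.833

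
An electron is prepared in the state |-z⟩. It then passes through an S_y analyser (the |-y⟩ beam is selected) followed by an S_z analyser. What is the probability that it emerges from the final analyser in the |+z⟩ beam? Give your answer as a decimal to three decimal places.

First analyser (S_y): from |-z⟩, P(|-y⟩) = 1/2.
After stage 1 the state is |-y⟩; P(|+z⟩) = |⟨+z|-y⟩|² = 1/2.
Joint probability = 1/2 × 1/2 = 0.250.

0.250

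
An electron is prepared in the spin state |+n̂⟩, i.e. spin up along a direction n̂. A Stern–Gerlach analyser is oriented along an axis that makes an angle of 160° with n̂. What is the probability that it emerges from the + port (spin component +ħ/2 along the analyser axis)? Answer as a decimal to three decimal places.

0.030

For spin-½, the probability of finding spin-up along an axis at angle θ to the initial spin direction is cos²(θ/2); spin-down is sin²(θ/2).
θ = 160°, so P = cos²(80°) ≈ 0.030.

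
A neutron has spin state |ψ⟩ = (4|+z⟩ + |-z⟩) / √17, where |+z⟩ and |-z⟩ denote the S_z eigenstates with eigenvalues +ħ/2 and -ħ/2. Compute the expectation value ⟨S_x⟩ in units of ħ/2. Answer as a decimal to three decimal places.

0.471

⟨σ_x⟩ = 2 Re(a* b)/(|a|²+|b|²) with a = 4, b = 1.
a* b = 4, so ⟨σ_x⟩ = 8/17.
⟨S_x⟩ = (ħ/2)·⟨σ_x⟩.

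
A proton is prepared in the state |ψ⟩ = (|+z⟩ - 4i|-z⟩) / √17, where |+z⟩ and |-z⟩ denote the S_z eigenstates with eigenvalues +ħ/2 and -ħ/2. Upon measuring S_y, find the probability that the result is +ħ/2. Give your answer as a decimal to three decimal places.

|+y⟩ = (|+z⟩ + i|-z⟩)/√2, so ⟨+y|ψ⟩ = (-3) / (√2·√17).
P = |-3|² / 34 = 9/34.

0.265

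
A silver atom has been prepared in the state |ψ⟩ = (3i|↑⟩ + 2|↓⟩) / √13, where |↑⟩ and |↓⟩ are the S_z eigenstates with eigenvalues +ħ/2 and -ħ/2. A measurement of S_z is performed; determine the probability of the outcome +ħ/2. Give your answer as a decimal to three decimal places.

0.692

The +ħ/2 outcome corresponds to |↑⟩. Its amplitude in |ψ⟩ is 3i/√13.
P = |3i|² / 13 = 9/13.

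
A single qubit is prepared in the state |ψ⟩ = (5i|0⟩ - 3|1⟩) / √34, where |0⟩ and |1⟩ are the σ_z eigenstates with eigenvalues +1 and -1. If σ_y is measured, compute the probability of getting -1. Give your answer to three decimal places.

|-y⟩ = (|0⟩ - i|1⟩)/√2, so ⟨-y|ψ⟩ = (2i) / (√2·√34).
P = |2i|² / 68 = 4/68.

0.059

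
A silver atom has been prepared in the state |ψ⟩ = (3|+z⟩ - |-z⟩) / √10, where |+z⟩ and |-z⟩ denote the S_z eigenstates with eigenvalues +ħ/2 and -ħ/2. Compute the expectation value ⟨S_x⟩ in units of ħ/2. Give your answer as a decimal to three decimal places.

⟨σ_x⟩ = 2 Re(a* b)/(|a|²+|b|²) with a = 3, b = -1.
a* b = -3, so ⟨σ_x⟩ = -6/10.
⟨S_x⟩ = (ħ/2)·⟨σ_x⟩.

-0.600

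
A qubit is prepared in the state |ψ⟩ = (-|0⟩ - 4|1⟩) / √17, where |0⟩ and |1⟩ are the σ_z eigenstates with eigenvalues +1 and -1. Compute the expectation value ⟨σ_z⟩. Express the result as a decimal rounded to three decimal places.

-0.882

⟨σ_z⟩ = |a|² - |b|² divided by |a|²+|b|², with a, b the |0⟩, |1⟩ amplitudes.
= (1 - 16)/17 = -15/17.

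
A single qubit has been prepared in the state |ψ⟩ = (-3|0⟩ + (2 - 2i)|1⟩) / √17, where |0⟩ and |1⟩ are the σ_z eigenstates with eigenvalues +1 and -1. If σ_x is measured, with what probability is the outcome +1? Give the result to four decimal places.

|+x⟩ = (|0⟩ + |1⟩)/√2, so ⟨+x|ψ⟩ = (-1 - 2i) / (√2·√17).
P = |-1 - 2i|² / 34 = 5/34.

0.1471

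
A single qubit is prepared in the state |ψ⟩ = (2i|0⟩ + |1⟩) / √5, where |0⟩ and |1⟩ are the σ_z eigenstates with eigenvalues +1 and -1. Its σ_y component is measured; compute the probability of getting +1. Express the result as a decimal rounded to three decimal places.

0.100

|+y⟩ = (|0⟩ + i|1⟩)/√2, so ⟨+y|ψ⟩ = (i) / (√2·√5).
P = |i|² / 10 = 1/10.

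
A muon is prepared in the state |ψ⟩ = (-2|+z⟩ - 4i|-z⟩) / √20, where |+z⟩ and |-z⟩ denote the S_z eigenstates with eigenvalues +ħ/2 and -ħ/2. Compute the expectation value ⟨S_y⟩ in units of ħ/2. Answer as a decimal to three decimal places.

0.800

⟨σ_y⟩ = 2 Im(a* b)/(|a|²+|b|²) with a = -2, b = -4i.
a* b = 8i, so ⟨σ_y⟩ = 16/20.
⟨S_y⟩ = (ħ/2)·⟨σ_y⟩.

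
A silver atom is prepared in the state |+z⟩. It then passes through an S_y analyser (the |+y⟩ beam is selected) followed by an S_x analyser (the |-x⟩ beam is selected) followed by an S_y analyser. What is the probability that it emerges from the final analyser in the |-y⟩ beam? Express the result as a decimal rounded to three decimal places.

0.125

First analyser (S_y): from |+z⟩, P(|+y⟩) = 1/2.
After stage 1 the state is |+y⟩; P(|-x⟩) = |⟨-x|+y⟩|² = 1/2.
After stage 2 the state is |-x⟩; P(|-y⟩) = |⟨-y|-x⟩|² = 1/2.
Joint probability = 1/2 × 1/2 × 1/2 = 0.125.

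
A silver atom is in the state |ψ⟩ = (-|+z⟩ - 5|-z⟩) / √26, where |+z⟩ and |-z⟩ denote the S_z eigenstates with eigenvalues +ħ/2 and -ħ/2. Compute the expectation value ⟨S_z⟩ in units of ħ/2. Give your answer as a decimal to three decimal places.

-0.923

⟨σ_z⟩ = |a|² - |b|² divided by |a|²+|b|², with a, b the |+z⟩, |-z⟩ amplitudes.
= (1 - 25)/26 = -24/26.
⟨S_z⟩ = (ħ/2)·⟨σ_z⟩.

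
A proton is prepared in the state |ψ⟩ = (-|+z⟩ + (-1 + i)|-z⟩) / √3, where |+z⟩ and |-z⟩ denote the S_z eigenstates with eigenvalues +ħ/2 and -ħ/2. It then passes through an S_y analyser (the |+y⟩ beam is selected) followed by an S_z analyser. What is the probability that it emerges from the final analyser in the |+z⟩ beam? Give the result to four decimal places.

First analyser (S_y): P(|+y⟩) = |⟨+y|ψ⟩|² = 1/6.
After stage 1 the state is |+y⟩; P(|+z⟩) = |⟨+z|+y⟩|² = 1/2.
Joint probability = 1/6 × 1/2 = 0.0833.

0.0833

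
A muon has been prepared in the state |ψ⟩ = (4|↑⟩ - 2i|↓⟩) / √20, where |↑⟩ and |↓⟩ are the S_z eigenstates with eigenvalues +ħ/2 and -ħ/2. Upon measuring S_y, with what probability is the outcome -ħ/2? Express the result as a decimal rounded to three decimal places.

0.900

|-y⟩ = (|↑⟩ - i|↓⟩)/√2, so ⟨-y|ψ⟩ = (6) / (√2·√20).
P = |6|² / 40 = 36/40.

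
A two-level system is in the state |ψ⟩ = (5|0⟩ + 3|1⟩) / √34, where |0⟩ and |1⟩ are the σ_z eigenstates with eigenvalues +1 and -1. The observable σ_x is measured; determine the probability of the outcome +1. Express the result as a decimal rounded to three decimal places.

0.941

|+x⟩ = (|0⟩ + |1⟩)/√2, so ⟨+x|ψ⟩ = (8) / (√2·√34).
P = |8|² / 68 = 64/68.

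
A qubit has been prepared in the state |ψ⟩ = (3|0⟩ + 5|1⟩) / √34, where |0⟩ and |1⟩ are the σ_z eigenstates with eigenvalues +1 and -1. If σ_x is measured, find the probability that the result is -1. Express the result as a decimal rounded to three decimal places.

|-x⟩ = (|0⟩ - |1⟩)/√2, so ⟨-x|ψ⟩ = (-2) / (√2·√34).
P = |-2|² / 68 = 4/68.

0.059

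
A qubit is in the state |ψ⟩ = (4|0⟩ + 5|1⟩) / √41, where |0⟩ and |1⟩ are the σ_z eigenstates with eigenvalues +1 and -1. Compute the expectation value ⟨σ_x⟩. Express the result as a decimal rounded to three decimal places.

⟨σ_x⟩ = 2 Re(a* b)/(|a|²+|b|²) with a = 4, b = 5.
a* b = 20, so ⟨σ_x⟩ = 40/41.

0.976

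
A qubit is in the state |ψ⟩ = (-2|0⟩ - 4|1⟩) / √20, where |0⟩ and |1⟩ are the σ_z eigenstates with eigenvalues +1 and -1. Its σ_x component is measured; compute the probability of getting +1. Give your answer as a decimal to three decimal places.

0.900

|+x⟩ = (|0⟩ + |1⟩)/√2, so ⟨+x|ψ⟩ = (-6) / (√2·√20).
P = |-6|² / 40 = 36/40.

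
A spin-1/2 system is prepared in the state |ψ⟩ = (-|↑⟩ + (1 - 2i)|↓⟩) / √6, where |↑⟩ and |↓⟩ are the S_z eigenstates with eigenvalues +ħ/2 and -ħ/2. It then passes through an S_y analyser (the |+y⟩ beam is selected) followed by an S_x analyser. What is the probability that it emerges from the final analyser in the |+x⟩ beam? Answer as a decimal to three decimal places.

First analyser (S_y): P(|+y⟩) = |⟨+y|ψ⟩|² = 10/12.
After stage 1 the state is |+y⟩; P(|+x⟩) = |⟨+x|+y⟩|² = 1/2.
Joint probability = 10/12 × 1/2 = 0.417.

0.417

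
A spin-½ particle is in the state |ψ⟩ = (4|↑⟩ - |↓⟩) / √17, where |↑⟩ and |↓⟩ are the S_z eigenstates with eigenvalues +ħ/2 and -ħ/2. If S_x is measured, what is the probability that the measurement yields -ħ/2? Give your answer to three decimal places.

|-x⟩ = (|↑⟩ - |↓⟩)/√2, so ⟨-x|ψ⟩ = (5) / (√2·√17).
P = |5|² / 34 = 25/34.

0.735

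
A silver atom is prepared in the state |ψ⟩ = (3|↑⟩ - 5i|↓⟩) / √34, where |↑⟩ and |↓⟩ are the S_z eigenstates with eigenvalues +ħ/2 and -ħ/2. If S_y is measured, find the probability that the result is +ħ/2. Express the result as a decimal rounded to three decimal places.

0.059

|+y⟩ = (|↑⟩ + i|↓⟩)/√2, so ⟨+y|ψ⟩ = (-2) / (√2·√34).
P = |-2|² / 68 = 4/68.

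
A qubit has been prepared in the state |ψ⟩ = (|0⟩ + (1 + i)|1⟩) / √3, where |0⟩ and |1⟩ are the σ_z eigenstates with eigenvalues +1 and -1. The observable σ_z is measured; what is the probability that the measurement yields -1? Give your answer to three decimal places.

The -1 outcome corresponds to |1⟩. Its amplitude in |ψ⟩ is (1 + i)/√3.
P = |1 + i|² / 3 = 2/3.

0.667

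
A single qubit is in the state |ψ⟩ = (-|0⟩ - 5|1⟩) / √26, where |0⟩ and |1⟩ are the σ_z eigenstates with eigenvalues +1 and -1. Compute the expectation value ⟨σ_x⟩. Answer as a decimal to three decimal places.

⟨σ_x⟩ = 2 Re(a* b)/(|a|²+|b|²) with a = -1, b = -5.
a* b = 5, so ⟨σ_x⟩ = 10/26.

0.385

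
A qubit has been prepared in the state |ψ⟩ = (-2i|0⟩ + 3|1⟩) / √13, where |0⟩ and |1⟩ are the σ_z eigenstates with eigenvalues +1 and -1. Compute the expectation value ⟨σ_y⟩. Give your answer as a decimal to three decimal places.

⟨σ_y⟩ = 2 Im(a* b)/(|a|²+|b|²) with a = -2i, b = 3.
a* b = 6i, so ⟨σ_y⟩ = 12/13.

0.923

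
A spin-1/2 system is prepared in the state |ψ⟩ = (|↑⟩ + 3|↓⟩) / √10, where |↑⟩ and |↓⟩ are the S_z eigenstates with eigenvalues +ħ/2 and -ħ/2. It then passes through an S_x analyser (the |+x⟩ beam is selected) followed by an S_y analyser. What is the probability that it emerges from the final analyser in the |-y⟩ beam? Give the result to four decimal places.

First analyser (S_x): P(|+x⟩) = |⟨+x|ψ⟩|² = 16/20.
After stage 1 the state is |+x⟩; P(|-y⟩) = |⟨-y|+x⟩|² = 1/2.
Joint probability = 16/20 × 1/2 = 0.4000.

0.4000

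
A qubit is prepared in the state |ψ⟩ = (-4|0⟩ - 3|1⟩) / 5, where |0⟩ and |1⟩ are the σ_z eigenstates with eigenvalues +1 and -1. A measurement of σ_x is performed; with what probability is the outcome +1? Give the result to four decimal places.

0.9800

|+x⟩ = (|0⟩ + |1⟩)/√2, so ⟨+x|ψ⟩ = (-7) / (√2·5).
P = |-7|² / 50 = 49/50.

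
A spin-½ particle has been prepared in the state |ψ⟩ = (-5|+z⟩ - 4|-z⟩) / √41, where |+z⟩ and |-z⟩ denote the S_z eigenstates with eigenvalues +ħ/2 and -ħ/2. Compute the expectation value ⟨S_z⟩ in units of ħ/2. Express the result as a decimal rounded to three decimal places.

0.220

⟨σ_z⟩ = |a|² - |b|² divided by |a|²+|b|², with a, b the |+z⟩, |-z⟩ amplitudes.
= (25 - 16)/41 = 9/41.
⟨S_z⟩ = (ħ/2)·⟨σ_z⟩.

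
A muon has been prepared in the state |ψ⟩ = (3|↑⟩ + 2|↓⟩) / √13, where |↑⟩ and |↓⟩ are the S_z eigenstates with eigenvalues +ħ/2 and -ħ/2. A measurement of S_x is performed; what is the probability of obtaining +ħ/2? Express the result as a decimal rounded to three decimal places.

0.962

|+x⟩ = (|↑⟩ + |↓⟩)/√2, so ⟨+x|ψ⟩ = (5) / (√2·√13).
P = |5|² / 26 = 25/26.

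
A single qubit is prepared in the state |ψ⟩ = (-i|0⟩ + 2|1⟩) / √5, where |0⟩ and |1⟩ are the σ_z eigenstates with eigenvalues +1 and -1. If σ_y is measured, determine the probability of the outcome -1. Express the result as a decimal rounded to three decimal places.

|-y⟩ = (|0⟩ - i|1⟩)/√2, so ⟨-y|ψ⟩ = (i) / (√2·√5).
P = |i|² / 10 = 1/10.

0.100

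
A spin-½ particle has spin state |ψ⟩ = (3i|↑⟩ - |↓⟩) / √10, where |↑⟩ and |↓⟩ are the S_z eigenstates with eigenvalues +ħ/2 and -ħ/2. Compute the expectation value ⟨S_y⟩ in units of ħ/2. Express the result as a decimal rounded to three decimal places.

0.600

⟨σ_y⟩ = 2 Im(a* b)/(|a|²+|b|²) with a = 3i, b = -1.
a* b = 3i, so ⟨σ_y⟩ = 6/10.
⟨S_y⟩ = (ħ/2)·⟨σ_y⟩.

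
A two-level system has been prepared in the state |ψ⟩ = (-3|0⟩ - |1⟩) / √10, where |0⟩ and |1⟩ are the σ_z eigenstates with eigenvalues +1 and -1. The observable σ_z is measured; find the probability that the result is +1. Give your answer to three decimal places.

The +1 outcome corresponds to |0⟩. Its amplitude in |ψ⟩ is -3/√10.
P = |-3|² / 10 = 9/10.

0.900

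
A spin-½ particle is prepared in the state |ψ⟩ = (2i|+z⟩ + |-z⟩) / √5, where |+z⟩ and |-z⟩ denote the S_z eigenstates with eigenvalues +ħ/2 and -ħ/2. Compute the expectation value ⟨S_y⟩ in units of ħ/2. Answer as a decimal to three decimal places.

-0.800

⟨σ_y⟩ = 2 Im(a* b)/(|a|²+|b|²) with a = 2i, b = 1.
a* b = -2i, so ⟨σ_y⟩ = -4/5.
⟨S_y⟩ = (ħ/2)·⟨σ_y⟩.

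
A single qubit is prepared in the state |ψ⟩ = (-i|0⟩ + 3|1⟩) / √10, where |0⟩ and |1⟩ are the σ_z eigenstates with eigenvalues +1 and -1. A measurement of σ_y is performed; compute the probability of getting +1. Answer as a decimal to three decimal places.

0.800

|+y⟩ = (|0⟩ + i|1⟩)/√2, so ⟨+y|ψ⟩ = (-4i) / (√2·√10).
P = |-4i|² / 20 = 16/20.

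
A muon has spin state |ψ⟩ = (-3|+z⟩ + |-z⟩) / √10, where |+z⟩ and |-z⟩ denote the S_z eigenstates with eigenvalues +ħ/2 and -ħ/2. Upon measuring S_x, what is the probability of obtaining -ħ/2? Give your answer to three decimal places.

|-x⟩ = (|+z⟩ - |-z⟩)/√2, so ⟨-x|ψ⟩ = (-4) / (√2·√10).
P = |-4|² / 20 = 16/20.

0.800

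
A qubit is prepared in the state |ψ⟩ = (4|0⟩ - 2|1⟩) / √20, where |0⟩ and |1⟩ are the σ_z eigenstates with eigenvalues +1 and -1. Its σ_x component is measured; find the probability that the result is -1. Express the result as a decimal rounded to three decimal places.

|-x⟩ = (|0⟩ - |1⟩)/√2, so ⟨-x|ψ⟩ = (6) / (√2·√20).
P = |6|² / 40 = 36/40.

0.900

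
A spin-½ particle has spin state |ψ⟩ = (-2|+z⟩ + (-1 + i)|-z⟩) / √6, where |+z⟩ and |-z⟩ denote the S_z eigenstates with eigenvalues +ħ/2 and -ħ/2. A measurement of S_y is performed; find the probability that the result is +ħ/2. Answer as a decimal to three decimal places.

|+y⟩ = (|+z⟩ + i|-z⟩)/√2, so ⟨+y|ψ⟩ = (-1 + i) / (√2·√6).
P = |-1 + i|² / 12 = 2/12.

0.167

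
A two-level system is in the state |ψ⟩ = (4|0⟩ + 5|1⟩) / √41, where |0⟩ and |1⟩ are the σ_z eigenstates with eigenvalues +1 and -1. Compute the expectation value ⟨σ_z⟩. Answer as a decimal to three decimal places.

⟨σ_z⟩ = |a|² - |b|² divided by |a|²+|b|², with a, b the |0⟩, |1⟩ amplitudes.
= (16 - 25)/41 = -9/41.

-0.220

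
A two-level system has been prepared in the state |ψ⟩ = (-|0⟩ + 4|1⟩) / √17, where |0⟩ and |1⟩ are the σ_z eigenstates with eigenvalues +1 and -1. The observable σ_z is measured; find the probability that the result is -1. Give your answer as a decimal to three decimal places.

The -1 outcome corresponds to |1⟩. Its amplitude in |ψ⟩ is 4/√17.
P = |4|² / 17 = 16/17.

0.941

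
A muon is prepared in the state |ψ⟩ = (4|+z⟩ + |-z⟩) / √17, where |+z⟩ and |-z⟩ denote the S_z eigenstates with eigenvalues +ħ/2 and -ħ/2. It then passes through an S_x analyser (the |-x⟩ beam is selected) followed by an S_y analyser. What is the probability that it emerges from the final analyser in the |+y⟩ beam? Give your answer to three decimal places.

0.132

First analyser (S_x): P(|-x⟩) = |⟨-x|ψ⟩|² = 9/34.
After stage 1 the state is |-x⟩; P(|+y⟩) = |⟨+y|-x⟩|² = 1/2.
Joint probability = 9/34 × 1/2 = 0.132.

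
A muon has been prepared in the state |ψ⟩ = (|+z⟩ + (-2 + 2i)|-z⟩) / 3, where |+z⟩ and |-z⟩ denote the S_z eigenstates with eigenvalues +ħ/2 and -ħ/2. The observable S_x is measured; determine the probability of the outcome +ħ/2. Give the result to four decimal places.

0.2778

|+x⟩ = (|+z⟩ + |-z⟩)/√2, so ⟨+x|ψ⟩ = (-1 + 2i) / (√2·3).
P = |-1 + 2i|² / 18 = 5/18.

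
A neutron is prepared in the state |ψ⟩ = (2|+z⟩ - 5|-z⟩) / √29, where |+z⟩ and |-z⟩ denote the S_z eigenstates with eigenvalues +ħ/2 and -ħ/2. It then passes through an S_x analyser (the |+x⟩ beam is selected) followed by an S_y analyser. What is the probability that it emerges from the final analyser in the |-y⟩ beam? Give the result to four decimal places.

0.0776

First analyser (S_x): P(|+x⟩) = |⟨+x|ψ⟩|² = 9/58.
After stage 1 the state is |+x⟩; P(|-y⟩) = |⟨-y|+x⟩|² = 1/2.
Joint probability = 9/58 × 1/2 = 0.0776.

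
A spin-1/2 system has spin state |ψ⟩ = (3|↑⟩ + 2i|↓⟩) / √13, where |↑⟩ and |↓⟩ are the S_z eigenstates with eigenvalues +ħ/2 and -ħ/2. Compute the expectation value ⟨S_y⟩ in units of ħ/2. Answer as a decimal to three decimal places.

⟨σ_y⟩ = 2 Im(a* b)/(|a|²+|b|²) with a = 3, b = 2i.
a* b = 6i, so ⟨σ_y⟩ = 12/13.
⟨S_y⟩ = (ħ/2)·⟨σ_y⟩.

0.923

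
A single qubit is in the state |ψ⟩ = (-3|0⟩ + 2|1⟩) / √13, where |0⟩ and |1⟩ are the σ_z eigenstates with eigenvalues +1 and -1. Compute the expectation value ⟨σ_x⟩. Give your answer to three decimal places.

-0.923

⟨σ_x⟩ = 2 Re(a* b)/(|a|²+|b|²) with a = -3, b = 2.
a* b = -6, so ⟨σ_x⟩ = -12/13.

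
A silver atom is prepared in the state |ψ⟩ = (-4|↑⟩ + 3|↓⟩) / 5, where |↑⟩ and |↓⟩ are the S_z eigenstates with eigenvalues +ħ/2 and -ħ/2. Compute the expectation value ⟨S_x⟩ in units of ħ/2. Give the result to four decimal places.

⟨σ_x⟩ = 2 Re(a* b)/(|a|²+|b|²) with a = -4, b = 3.
a* b = -12, so ⟨σ_x⟩ = -24/25.
⟨S_x⟩ = (ħ/2)·⟨σ_x⟩.

-0.9600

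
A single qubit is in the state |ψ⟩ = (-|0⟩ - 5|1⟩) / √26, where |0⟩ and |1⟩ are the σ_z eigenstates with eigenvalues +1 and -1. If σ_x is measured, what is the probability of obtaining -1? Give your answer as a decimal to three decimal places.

0.308

|-x⟩ = (|0⟩ - |1⟩)/√2, so ⟨-x|ψ⟩ = (4) / (√2·√26).
P = |4|² / 52 = 16/52.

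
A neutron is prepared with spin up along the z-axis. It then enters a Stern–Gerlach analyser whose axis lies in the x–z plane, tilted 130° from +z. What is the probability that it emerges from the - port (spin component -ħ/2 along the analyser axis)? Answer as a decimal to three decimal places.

For spin-½, the probability of finding spin-up along an axis at angle θ to the initial spin direction is cos²(θ/2); spin-down is sin²(θ/2).
θ = 130°, so P = sin²(65°) ≈ 0.821.

0.821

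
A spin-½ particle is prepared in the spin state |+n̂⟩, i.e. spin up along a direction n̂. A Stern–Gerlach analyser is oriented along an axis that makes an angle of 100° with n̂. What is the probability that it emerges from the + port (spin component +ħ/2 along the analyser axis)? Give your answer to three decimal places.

For spin-½, the probability of finding spin-up along an axis at angle θ to the initial spin direction is cos²(θ/2); spin-down is sin²(θ/2).
θ = 100°, so P = cos²(50°) ≈ 0.413.

0.413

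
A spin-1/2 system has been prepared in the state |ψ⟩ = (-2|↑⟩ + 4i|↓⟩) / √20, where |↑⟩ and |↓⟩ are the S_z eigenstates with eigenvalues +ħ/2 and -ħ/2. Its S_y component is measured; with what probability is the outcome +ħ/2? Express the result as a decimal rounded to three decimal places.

|+y⟩ = (|↑⟩ + i|↓⟩)/√2, so ⟨+y|ψ⟩ = (2) / (√2·√20).
P = |2|² / 40 = 4/40.

0.100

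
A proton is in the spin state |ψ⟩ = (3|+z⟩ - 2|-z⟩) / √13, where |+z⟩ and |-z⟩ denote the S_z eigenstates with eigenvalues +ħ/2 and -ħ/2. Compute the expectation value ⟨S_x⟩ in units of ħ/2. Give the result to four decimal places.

⟨σ_x⟩ = 2 Re(a* b)/(|a|²+|b|²) with a = 3, b = -2.
a* b = -6, so ⟨σ_x⟩ = -12/13.
⟨S_x⟩ = (ħ/2)·⟨σ_x⟩.

-0.9231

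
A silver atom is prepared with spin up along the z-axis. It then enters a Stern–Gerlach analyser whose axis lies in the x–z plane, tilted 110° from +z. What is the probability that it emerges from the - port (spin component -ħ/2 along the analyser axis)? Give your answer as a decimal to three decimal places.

For spin-½, the probability of finding spin-up along an axis at angle θ to the initial spin direction is cos²(θ/2); spin-down is sin²(θ/2).
θ = 110°, so P = sin²(55°) ≈ 0.671.

0.671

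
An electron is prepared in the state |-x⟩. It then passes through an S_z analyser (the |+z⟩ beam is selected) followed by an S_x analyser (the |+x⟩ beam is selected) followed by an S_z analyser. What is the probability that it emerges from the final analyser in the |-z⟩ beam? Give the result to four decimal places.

First analyser (S_z): from |-x⟩, P(|+z⟩) = 1/2.
After stage 1 the state is |+z⟩; P(|+x⟩) = |⟨+x|+z⟩|² = 1/2.
After stage 2 the state is |+x⟩; P(|-z⟩) = |⟨-z|+x⟩|² = 1/2.
Joint probability = 1/2 × 1/2 × 1/2 = 0.1250.

0.1250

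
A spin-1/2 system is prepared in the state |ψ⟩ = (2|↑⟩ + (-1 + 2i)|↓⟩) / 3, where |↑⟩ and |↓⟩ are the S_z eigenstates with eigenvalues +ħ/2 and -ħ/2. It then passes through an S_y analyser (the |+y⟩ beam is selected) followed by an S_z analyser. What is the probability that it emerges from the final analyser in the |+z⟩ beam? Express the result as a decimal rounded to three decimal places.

First analyser (S_y): P(|+y⟩) = |⟨+y|ψ⟩|² = 17/18.
After stage 1 the state is |+y⟩; P(|+z⟩) = |⟨+z|+y⟩|² = 1/2.
Joint probability = 17/18 × 1/2 = 0.472.

0.472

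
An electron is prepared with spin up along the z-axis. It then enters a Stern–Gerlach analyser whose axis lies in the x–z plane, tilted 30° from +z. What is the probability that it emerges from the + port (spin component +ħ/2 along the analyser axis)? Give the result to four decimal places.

For spin-½, the probability of finding spin-up along an axis at angle θ to the initial spin direction is cos²(θ/2); spin-down is sin²(θ/2).
θ = 30°, so P = cos²(15°) ≈ 0.9330.

0.9330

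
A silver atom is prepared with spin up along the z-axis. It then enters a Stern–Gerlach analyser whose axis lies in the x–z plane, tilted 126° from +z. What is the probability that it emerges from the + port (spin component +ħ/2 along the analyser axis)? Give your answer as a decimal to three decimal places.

For spin-½, the probability of finding spin-up along an axis at angle θ to the initial spin direction is cos²(θ/2); spin-down is sin²(θ/2).
θ = 126°, so P = cos²(63°) ≈ 0.206.

0.206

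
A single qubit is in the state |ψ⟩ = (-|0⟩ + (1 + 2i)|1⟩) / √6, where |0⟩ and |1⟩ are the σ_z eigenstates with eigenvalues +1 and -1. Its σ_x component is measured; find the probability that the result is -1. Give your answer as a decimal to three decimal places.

|-x⟩ = (|0⟩ - |1⟩)/√2, so ⟨-x|ψ⟩ = (-2 - 2i) / (√2·√6).
P = |-2 - 2i|² / 12 = 8/12.

0.667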